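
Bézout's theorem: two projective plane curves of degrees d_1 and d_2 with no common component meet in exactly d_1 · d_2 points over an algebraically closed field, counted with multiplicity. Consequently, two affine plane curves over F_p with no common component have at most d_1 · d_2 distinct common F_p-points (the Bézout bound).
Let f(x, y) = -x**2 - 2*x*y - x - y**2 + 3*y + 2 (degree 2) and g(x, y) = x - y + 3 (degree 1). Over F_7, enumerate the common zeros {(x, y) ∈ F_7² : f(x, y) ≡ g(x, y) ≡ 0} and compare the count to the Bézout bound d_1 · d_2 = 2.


Common zeros: ∅; count = 0; Bézout bound = 2.

deg(f) = 2, deg(g) = 1, so Bézout bound = 2.
Scan x ∈ F_7. For each x, list the y ∈ F_7 with f(x, y) ≡ 0 and those with g(x, y) ≡ 0 (mod 7); the common zeros in that column are the intersection.
  x = 0: f ≡ 0 at y ∈ ∅; g ≡ 0 at y ∈ {3}; common: ∅.
  x = 1: f ≡ 0 at y ∈ {0, 1}; g ≡ 0 at y ∈ {4}; common: ∅.
  x = 2: f ≡ 0 at y ∈ ∅; g ≡ 0 at y ∈ {5}; common: ∅.
  x = 3: f ≡ 0 at y ∈ {1, 3}; g ≡ 0 at y ∈ {6}; common: ∅.
  x = 4: f ≡ 0 at y ∈ {3, 6}; g ≡ 0 at y ∈ {0}; common: ∅.
  x = 5: f ≡ 0 at y ∈ {0}; g ≡ 0 at y ∈ {1}; common: ∅.
  x = 6: f ≡ 0 at y ∈ ∅; g ≡ 0 at y ∈ {2}; common: ∅.
Collecting: common zeros = ∅, so the count is 0.
Comparison with the Bézout bound: 0 ≤ 2 = deg(f)·deg(g), as expected for curves with no common component (the affine F_7-count falls short of the bound because intersections may lie at infinity, over extension fields, or carry multiplicity).


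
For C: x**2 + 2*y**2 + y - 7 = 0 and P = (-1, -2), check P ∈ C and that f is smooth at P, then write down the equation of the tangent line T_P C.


Tangent line at P: -2*x - 7*y - 16 = 0.

Step 1: f(-1, -2) = 0, so P lies on C.
Step 2: partial derivatives
  f_x(x, y) = 2*x, f_y(x, y) = 4*y + 1.
  f_x(P) = -2, f_y(P) = -7 (gradient nonzero, so P is smooth).
Step 3: tangent line at P: -2·(x − -1) + -7·(y − -2) = 0.
Expanding: -2*x - 7*y - 16 = 0.


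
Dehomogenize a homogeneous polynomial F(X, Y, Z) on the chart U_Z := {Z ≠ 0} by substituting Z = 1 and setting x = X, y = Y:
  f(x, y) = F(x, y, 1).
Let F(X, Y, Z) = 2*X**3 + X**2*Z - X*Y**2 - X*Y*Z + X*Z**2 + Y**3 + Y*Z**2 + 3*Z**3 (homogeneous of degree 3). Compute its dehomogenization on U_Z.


f(x, y) = 2*x**3 + x**2 - x*y**2 - x*y + x + y**3 + y + 3

On U_Z we set Z = 1. Each monomial c·X^i·Y^j·Z^k in F becomes c·x^i·y^j·1^k = c·x^i·y^j.
Substituting Z = 1: F(X, Y, 1) = 2*x**3 + x**2 - x*y**2 - x*y + x + y**3 + y + 3.
Note: deg(f) ≤ deg(F) = 3; strict inequality happens when F is divisible by Z (lost terms).


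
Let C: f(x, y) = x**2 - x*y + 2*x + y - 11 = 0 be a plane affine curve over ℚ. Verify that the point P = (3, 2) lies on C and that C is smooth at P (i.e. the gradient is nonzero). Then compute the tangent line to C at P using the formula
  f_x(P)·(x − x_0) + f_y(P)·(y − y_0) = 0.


Tangent line at P: 6*x - 2*y - 14 = 0.

Step 1: f(3, 2) = 0, so P lies on C.
Step 2: partial derivatives
  f_x(x, y) = 2*x - y + 2, f_y(x, y) = 1 - x.
  f_x(P) = 6, f_y(P) = -2 (gradient nonzero, so P is smooth).
Step 3: tangent line at P: 6·(x − 3) + -2·(y − 2) = 0.
Expanding: 6*x - 2*y - 14 = 0.


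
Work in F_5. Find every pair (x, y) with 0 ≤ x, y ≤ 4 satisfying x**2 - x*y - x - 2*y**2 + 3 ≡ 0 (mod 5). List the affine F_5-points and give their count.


Affine F_5-points: {(0, 2), (0, 3), (1, 1), (2, 0), (2, 4), (3, 2), (3, 4), (4, 0), (4, 3)}; count = 9.

For each of the 25 pairs (x, y) ∈ F_5², evaluate f(x, y) mod 5. Record the zeros.
  x = 0: [0↦3, 1↦1, 2↦0, 3↦0, 4↦1]  zeros at y ∈ {2, 3}
  x = 1: [0↦3, 1↦0, 2↦3, 3↦2, 4↦2]  zeros at y ∈ {1}
  x = 2: [0↦0, 1↦1, 2↦3, 3↦1, 4↦0]  zeros at y ∈ {0, 4}
  x = 3: [0↦4, 1↦4, 2↦0, 3↦2, 4↦0]  zeros at y ∈ {2, 4}
  x = 4: [0↦0, 1↦4, 2↦4, 3↦0, 4↦2]  zeros at y ∈ {0, 3}
Collecting zeros: affine points = {(0, 2), (0, 3), (1, 1), (2, 0), (2, 4), (3, 2), (3, 4), (4, 0), (4, 3)}.
Total count |C(F_5)_aff| = 9.


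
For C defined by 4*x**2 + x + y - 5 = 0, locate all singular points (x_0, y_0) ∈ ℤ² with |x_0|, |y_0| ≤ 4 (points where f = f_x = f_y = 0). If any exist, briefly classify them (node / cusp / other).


No singular points in the scanned grid; C is smooth there.

Compute partial derivatives:
  f_x = 8*x + 1.
  f_y = 1.
f_y = 1 is a nonzero constant, so f_y never vanishes: no point (x, y) can satisfy f = f_x = f_y = 0. In particular no (x, y) ∈ {−4, ..., 4}² is singular; the curve is smooth.


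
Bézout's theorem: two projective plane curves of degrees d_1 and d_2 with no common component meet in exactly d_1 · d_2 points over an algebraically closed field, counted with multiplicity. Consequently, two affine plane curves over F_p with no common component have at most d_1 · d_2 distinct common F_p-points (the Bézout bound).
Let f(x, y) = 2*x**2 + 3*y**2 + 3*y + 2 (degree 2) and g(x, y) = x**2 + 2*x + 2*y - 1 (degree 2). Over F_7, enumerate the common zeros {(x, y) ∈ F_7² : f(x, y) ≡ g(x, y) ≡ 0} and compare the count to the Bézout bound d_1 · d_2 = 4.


Common zeros: {(5, 4)}; count = 1; Bézout bound = 4.

deg(f) = 2, deg(g) = 2, so Bézout bound = 4.
Scan x ∈ F_7. For each x, list the y ∈ F_7 with f(x, y) ≡ 0 and those with g(x, y) ≡ 0 (mod 7); the common zeros in that column are the intersection.
  x = 0: f ≡ 0 at y ∈ ∅; g ≡ 0 at y ∈ {4}; common: ∅.
  x = 1: f ≡ 0 at y ∈ ∅; g ≡ 0 at y ∈ {6}; common: ∅.
  x = 2: f ≡ 0 at y ∈ {2, 4}; g ≡ 0 at y ∈ {0}; common: ∅.
  x = 3: f ≡ 0 at y ∈ {3}; g ≡ 0 at y ∈ {0}; common: ∅.
  x = 4: f ≡ 0 at y ∈ {3}; g ≡ 0 at y ∈ {6}; common: ∅.
  x = 5: f ≡ 0 at y ∈ {2, 4}; g ≡ 0 at y ∈ {4}; common: {4}.
  x = 6: f ≡ 0 at y ∈ ∅; g ≡ 0 at y ∈ {1}; common: ∅.
Collecting: common zeros = {(5, 4)}, so the count is 1.
Comparison with the Bézout bound: 1 ≤ 4 = deg(f)·deg(g), as expected for curves with no common component (the affine F_7-count falls short of the bound because intersections may lie at infinity, over extension fields, or carry multiplicity).


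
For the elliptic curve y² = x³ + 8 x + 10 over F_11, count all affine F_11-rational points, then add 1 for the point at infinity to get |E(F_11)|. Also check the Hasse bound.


Affine points = {(2, 1), (2, 10), (8, 5), (8, 6), (10, 1), (10, 10)}; affine count = 6; |E(F_11)| = 7.

Discriminant check: Δ ∝ 4a³ + 27b² = 4·8³ + 27·10² = 4·512 + 27·100 ≡ 7 (mod 11). Nonzero ⇒ E is nonsingular.
For each x ∈ F_11, compute rhs = x³ + 8·x + 10 mod 11, then count y ∈ F_11 with y² ≡ rhs.
  x = 0: rhs = 10, matching y values: none (0 points).
  x = 1: rhs = 8, matching y values: none (0 points).
  x = 2: rhs = 1, matching y values: 1, 10 (2 points).
  x = 3: rhs = 6, matching y values: none (0 points).
  x = 4: rhs = 7, matching y values: none (0 points).
  x = 5: rhs = 10, matching y values: none (0 points).
  x = 6: rhs = 10, matching y values: none (0 points).
  x = 7: rhs = 2, matching y values: none (0 points).
  x = 8: rhs = 3, matching y values: 5, 6 (2 points).
  x = 9: rhs = 8, matching y values: none (0 points).
  x = 10: rhs = 1, matching y values: 1, 10 (2 points).
Total affine count: 6.
Full point count |E(F_11)| = 6 + 1 = 7.
Hasse bound: |7 − (11+1)| = |-5| = 5 ≤ 2√11 ≈ 6.6332 ✓.


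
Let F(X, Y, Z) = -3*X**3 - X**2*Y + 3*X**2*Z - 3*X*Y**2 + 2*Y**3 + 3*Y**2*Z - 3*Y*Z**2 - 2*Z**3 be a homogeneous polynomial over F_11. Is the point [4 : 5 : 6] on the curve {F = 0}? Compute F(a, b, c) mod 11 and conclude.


F(4,5,6) ≡ 5 (mod 11); P is NOT on the curve.

Evaluate F(4, 5, 6) term-by-term (mod 11).
  -3*X**3 ↦ -3·64·1·1 = -192
  -X**2*Y ↦ -1·16·5·1 = -80
  3*X**2*Z ↦ 3·16·1·6 = 288
  -3*X*Y**2 ↦ -3·4·25·1 = -300
  2*Y**3 ↦ 2·1·125·1 = 250
  3*Y**2*Z ↦ 3·1·25·6 = 450
  -3*Y*Z**2 ↦ -3·1·5·36 = -540
  -2*Z**3 ↦ -2·1·1·216 = -432
Sum: F(4, 5, 6) = (-192) + (-80) + (288) + (-300) + (250) + (450) + (-540) + (-432) = -556.
Reducing mod 11: -556 ≡ 5 (mod 11).
Since F(a, b, c) ≡ 5 ≠ 0 (mod 11), P does NOT lie on the curve.


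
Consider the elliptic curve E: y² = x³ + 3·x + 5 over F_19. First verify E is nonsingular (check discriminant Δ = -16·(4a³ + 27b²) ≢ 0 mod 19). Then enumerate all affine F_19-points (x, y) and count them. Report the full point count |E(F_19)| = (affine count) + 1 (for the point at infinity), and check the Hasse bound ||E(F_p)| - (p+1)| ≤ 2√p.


Affine points = {(0, 9), (0, 10), (1, 3), (1, 16), (2, 0), (4, 9), (4, 10), (6, 7), (6, 12), (8, 3), (8, 16), (9, 1), (9, 18), (10, 3), (10, 16), (11, 1), (11, 18), (14, 6), (14, 13), (15, 9), (15, 10), (16, 8), (16, 11), (18, 1), (18, 18)}; affine count = 25; |E(F_19)| = 26.

Discriminant check: Δ ∝ 4a³ + 27b² = 4·3³ + 27·5² = 4·27 + 27·25 ≡ 4 (mod 19). Nonzero ⇒ E is nonsingular.
For each x ∈ F_19, compute rhs = x³ + 3·x + 5 mod 19, then count y ∈ F_19 with y² ≡ rhs.
  x = 0: rhs = 5, matching y values: 9, 10 (2 points).
  x = 1: rhs = 9, matching y values: 3, 16 (2 points).
  x = 2: rhs = 0, matching y values: 0 (1 points).
  x = 3: rhs = 3, matching y values: none (0 points).
  x = 4: rhs = 5, matching y values: 9, 10 (2 points).
  x = 5: rhs = 12, matching y values: none (0 points).
  x = 6: rhs = 11, matching y values: 7, 12 (2 points).
  x = 7: rhs = 8, matching y values: none (0 points).
  x = 8: rhs = 9, matching y values: 3, 16 (2 points).
  x = 9: rhs = 1, matching y values: 1, 18 (2 points).
  x = 10: rhs = 9, matching y values: 3, 16 (2 points).
  x = 11: rhs = 1, matching y values: 1, 18 (2 points).
  x = 12: rhs = 2, matching y values: none (0 points).
  x = 13: rhs = 18, matching y values: none (0 points).
  x = 14: rhs = 17, matching y values: 6, 13 (2 points).
  x = 15: rhs = 5, matching y values: 9, 10 (2 points).
  x = 16: rhs = 7, matching y values: 8, 11 (2 points).
  x = 17: rhs = 10, matching y values: none (0 points).
  x = 18: rhs = 1, matching y values: 1, 18 (2 points).
Total affine count: 25.
Full point count |E(F_19)| = 25 + 1 = 26.
Hasse bound: |26 − (19+1)| = |6| = 6 ≤ 2√19 ≈ 8.7178 ✓.


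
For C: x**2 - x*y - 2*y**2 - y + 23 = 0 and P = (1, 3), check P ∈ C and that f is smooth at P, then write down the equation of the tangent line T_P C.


Tangent line at P: -x - 14*y + 43 = 0.

Step 1: f(1, 3) = 0, so P lies on C.
Step 2: partial derivatives
  f_x(x, y) = 2*x - y, f_y(x, y) = -x - 4*y - 1.
  f_x(P) = -1, f_y(P) = -14 (gradient nonzero, so P is smooth).
Step 3: tangent line at P: -1·(x − 1) + -14·(y − 3) = 0.
Expanding: -x - 14*y + 43 = 0.


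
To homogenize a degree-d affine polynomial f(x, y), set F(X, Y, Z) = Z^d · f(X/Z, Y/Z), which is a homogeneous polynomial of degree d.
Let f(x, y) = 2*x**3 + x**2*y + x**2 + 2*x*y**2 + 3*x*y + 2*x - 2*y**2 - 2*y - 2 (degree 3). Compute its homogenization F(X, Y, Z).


F(X, Y, Z) = 2*X**3 + X**2*Y + X**2*Z + 2*X*Y**2 + 3*X*Y*Z + 2*X*Z**2 - 2*Y**2*Z - 2*Y*Z**2 - 2*Z**3

deg(f) = 3.
Substitute x = X/Z, y = Y/Z into f, then multiply by Z^3.
  monomial 2·x^3·y^0 ↦ 2·X^3·Y^0·Z^0.
  monomial 1·x^2·y^1 ↦ 1·X^2·Y^1·Z^0.
  monomial 1·x^2·y^0 ↦ 1·X^2·Y^0·Z^1.
  monomial 2·x^1·y^2 ↦ 2·X^1·Y^2·Z^0.
  monomial 3·x^1·y^1 ↦ 3·X^1·Y^1·Z^1.
  monomial 2·x^1·y^0 ↦ 2·X^1·Y^0·Z^2.
  monomial -2·x^0·y^2 ↦ -2·X^0·Y^2·Z^1.
  monomial -2·x^0·y^1 ↦ -2·X^0·Y^1·Z^2.
  monomial -2·x^0·y^0 ↦ -2·X^0·Y^0·Z^3.
Collecting: F(X, Y, Z) = 2*X**3 + X**2*Y + X**2*Z + 2*X*Y**2 + 3*X*Y*Z + 2*X*Z**2 - 2*Y**2*Z - 2*Y*Z**2 - 2*Z**3.


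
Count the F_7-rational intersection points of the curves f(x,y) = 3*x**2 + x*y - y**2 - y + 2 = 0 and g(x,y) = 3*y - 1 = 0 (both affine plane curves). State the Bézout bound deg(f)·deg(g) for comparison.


Common zeros: {(0, 5), (3, 5)}; count = 2; Bézout bound = 2.

deg(f) = 2, deg(g) = 1, so Bézout bound = 2.
Scan x ∈ F_7. For each x, list the y ∈ F_7 with f(x, y) ≡ 0 and those with g(x, y) ≡ 0 (mod 7); the common zeros in that column are the intersection.
  x = 0: f ≡ 0 at y ∈ {1, 5}; g ≡ 0 at y ∈ {5}; common: {5}.
  x = 1: f ≡ 0 at y ∈ ∅; g ≡ 0 at y ∈ {5}; common: ∅.
  x = 2: f ≡ 0 at y ∈ {0, 1}; g ≡ 0 at y ∈ {5}; common: ∅.
  x = 3: f ≡ 0 at y ∈ {4, 5}; g ≡ 0 at y ∈ {5}; common: {5}.
  x = 4: f ≡ 0 at y ∈ ∅; g ≡ 0 at y ∈ {5}; common: ∅.
  x = 5: f ≡ 0 at y ∈ {0, 4}; g ≡ 0 at y ∈ {5}; common: ∅.
  x = 6: f ≡ 0 at y ∈ ∅; g ≡ 0 at y ∈ {5}; common: ∅.
Collecting: common zeros = {(0, 5), (3, 5)}, so the count is 2.
Comparison with the Bézout bound: 2 ≤ 2 = deg(f)·deg(g), as expected for curves with no common component (the bound is attained).


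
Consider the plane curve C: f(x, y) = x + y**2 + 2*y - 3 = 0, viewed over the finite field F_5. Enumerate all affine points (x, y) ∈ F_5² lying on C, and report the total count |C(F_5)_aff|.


Affine F_5-points: {(0, 1), (0, 2), (3, 0), (3, 3), (4, 4)}; count = 5.

For each of the 25 pairs (x, y) ∈ F_5², evaluate f(x, y) mod 5. Record the zeros.
  x = 0: [0↦2, 1↦0, 2↦0, 3↦2, 4↦1]  zeros at y ∈ {1, 2}
  x = 1: [0↦3, 1↦1, 2↦1, 3↦3, 4↦2]  zeros at y ∈ ∅
  x = 2: [0↦4, 1↦2, 2↦2, 3↦4, 4↦3]  zeros at y ∈ ∅
  x = 3: [0↦0, 1↦3, 2↦3, 3↦0, 4↦4]  zeros at y ∈ {0, 3}
  x = 4: [0↦1, 1↦4, 2↦4, 3↦1, 4↦0]  zeros at y ∈ {4}
Collecting zeros: affine points = {(0, 1), (0, 2), (3, 0), (3, 3), (4, 4)}.
Total count |C(F_5)_aff| = 5.


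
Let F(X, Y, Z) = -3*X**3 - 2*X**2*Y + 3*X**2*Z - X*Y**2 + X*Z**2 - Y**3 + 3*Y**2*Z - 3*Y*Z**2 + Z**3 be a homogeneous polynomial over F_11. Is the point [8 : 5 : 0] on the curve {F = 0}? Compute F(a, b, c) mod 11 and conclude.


F(8,5,0) ≡ 7 (mod 11); P is NOT on the curve.

Evaluate F(8, 5, 0) term-by-term (mod 11).
  -3*X**3 ↦ -3·512·1·1 = -1536
  -2*X**2*Y ↦ -2·64·5·1 = -640
  3*X**2*Z ↦ 3·64·1·0 = 0
  -X*Y**2 ↦ -1·8·25·1 = -200
  X*Z**2 ↦ 1·8·1·0 = 0
  -Y**3 ↦ -1·1·125·1 = -125
  3*Y**2*Z ↦ 3·1·25·0 = 0
  -3*Y*Z**2 ↦ -3·1·5·0 = 0
  Z**3 ↦ 1·1·1·0 = 0
Sum: F(8, 5, 0) = (-1536) + (-640) + (0) + (-200) + (0) + (-125) + (0) + (0) + (0) = -2501.
Reducing mod 11: -2501 ≡ 7 (mod 11).
Since F(a, b, c) ≡ 7 ≠ 0 (mod 11), P does NOT lie on the curve.


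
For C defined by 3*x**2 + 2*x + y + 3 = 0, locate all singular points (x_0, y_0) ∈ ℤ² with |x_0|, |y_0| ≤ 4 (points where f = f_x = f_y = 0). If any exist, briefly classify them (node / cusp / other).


No singular points in the scanned grid; C is smooth there.

Compute partial derivatives:
  f_x = 6*x + 2.
  f_y = 1.
f_y = 1 is a nonzero constant, so f_y never vanishes: no point (x, y) can satisfy f = f_x = f_y = 0. In particular no (x, y) ∈ {−4, ..., 4}² is singular; the curve is smooth.


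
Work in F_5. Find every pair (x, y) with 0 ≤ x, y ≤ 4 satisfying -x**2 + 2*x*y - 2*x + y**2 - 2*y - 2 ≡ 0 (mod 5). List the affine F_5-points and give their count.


Affine F_5-points: {(1, 0), (2, 0), (2, 3), (3, 2), (3, 4), (4, 2)}; count = 6.

For each of the 25 pairs (x, y) ∈ F_5², evaluate f(x, y) mod 5. Record the zeros.
  x = 0: [0↦3, 1↦2, 2↦3, 3↦1, 4↦1]  zeros at y ∈ ∅
  x = 1: [0↦0, 1↦1, 2↦4, 3↦4, 4↦1]  zeros at y ∈ {0}
  x = 2: [0↦0, 1↦3, 2↦3, 3↦0, 4↦4]  zeros at y ∈ {0, 3}
  x = 3: [0↦3, 1↦3, 2↦0, 3↦4, 4↦0]  zeros at y ∈ {2, 4}
  x = 4: [0↦4, 1↦1, 2↦0, 3↦1, 4↦4]  zeros at y ∈ {2}
Collecting zeros: affine points = {(1, 0), (2, 0), (2, 3), (3, 2), (3, 4), (4, 2)}.
Total count |C(F_5)_aff| = 6.


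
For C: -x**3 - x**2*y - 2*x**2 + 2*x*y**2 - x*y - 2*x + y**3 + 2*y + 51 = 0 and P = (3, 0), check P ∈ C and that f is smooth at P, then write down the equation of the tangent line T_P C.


Tangent line at P: -41*x - 10*y + 123 = 0.

Step 1: f(3, 0) = 0, so P lies on C.
Step 2: partial derivatives
  f_x(x, y) = -3*x**2 - 2*x*y - 4*x + 2*y**2 - y - 2, f_y(x, y) = -x**2 + 4*x*y - x + 3*y**2 + 2.
  f_x(P) = -41, f_y(P) = -10 (gradient nonzero, so P is smooth).
Step 3: tangent line at P: -41·(x − 3) + -10·(y − 0) = 0.
Expanding: -41*x - 10*y + 123 = 0.


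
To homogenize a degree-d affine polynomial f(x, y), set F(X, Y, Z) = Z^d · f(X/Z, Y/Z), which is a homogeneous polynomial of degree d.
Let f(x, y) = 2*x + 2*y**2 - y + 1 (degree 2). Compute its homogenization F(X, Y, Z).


F(X, Y, Z) = 2*X*Z + 2*Y**2 - Y*Z + Z**2

deg(f) = 2.
Substitute x = X/Z, y = Y/Z into f, then multiply by Z^2.
  monomial 2·x^1·y^0 ↦ 2·X^1·Y^0·Z^1.
  monomial 2·x^0·y^2 ↦ 2·X^0·Y^2·Z^0.
  monomial -1·x^0·y^1 ↦ -1·X^0·Y^1·Z^1.
  monomial 1·x^0·y^0 ↦ 1·X^0·Y^0·Z^2.
Collecting: F(X, Y, Z) = 2*X*Z + 2*Y**2 - Y*Z + Z**2.


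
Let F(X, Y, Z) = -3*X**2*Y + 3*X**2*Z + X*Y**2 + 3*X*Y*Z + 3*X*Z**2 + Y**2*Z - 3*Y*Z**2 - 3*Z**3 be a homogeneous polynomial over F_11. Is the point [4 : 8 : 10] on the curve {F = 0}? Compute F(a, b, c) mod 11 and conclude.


F(4,8,10) ≡ 7 (mod 11); P is NOT on the curve.

Evaluate F(4, 8, 10) term-by-term (mod 11).
  -3*X**2*Y ↦ -3·16·8·1 = -384
  3*X**2*Z ↦ 3·16·1·10 = 480
  X*Y**2 ↦ 1·4·64·1 = 256
  3*X*Y*Z ↦ 3·4·8·10 = 960
  3*X*Z**2 ↦ 3·4·1·100 = 1200
  Y**2*Z ↦ 1·1·64·10 = 640
  -3*Y*Z**2 ↦ -3·1·8·100 = -2400
  -3*Z**3 ↦ -3·1·1·1000 = -3000
Sum: F(4, 8, 10) = (-384) + (480) + (256) + (960) + (1200) + (640) + (-2400) + (-3000) = -2248.
Reducing mod 11: -2248 ≡ 7 (mod 11).
Since F(a, b, c) ≡ 7 ≠ 0 (mod 11), P does NOT lie on the curve.


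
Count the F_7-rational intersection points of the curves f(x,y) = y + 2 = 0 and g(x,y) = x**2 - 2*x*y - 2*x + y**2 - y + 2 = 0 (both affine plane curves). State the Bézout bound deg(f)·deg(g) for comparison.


Common zeros: {(6, 5)}; count = 1; Bézout bound = 2.

deg(f) = 1, deg(g) = 2, so Bézout bound = 2.
Scan x ∈ F_7. For each x, list the y ∈ F_7 with f(x, y) ≡ 0 and those with g(x, y) ≡ 0 (mod 7); the common zeros in that column are the intersection.
  x = 0: f ≡ 0 at y ∈ {5}; g ≡ 0 at y ∈ {4}; common: ∅.
  x = 1: f ≡ 0 at y ∈ {5}; g ≡ 0 at y ∈ ∅; common: ∅.
  x = 2: f ≡ 0 at y ∈ {5}; g ≡ 0 at y ∈ ∅; common: ∅.
  x = 3: f ≡ 0 at y ∈ {5}; g ≡ 0 at y ∈ {3, 4}; common: ∅.
  x = 4: f ≡ 0 at y ∈ {5}; g ≡ 0 at y ∈ ∅; common: ∅.
  x = 5: f ≡ 0 at y ∈ {5}; g ≡ 0 at y ∈ {1, 3}; common: ∅.
  x = 6: f ≡ 0 at y ∈ {5}; g ≡ 0 at y ∈ {1, 5}; common: {5}.
Collecting: common zeros = {(6, 5)}, so the count is 1.
Comparison with the Bézout bound: 1 ≤ 2 = deg(f)·deg(g), as expected for curves with no common component (the affine F_7-count falls short of the bound because intersections may lie at infinity, over extension fields, or carry multiplicity).


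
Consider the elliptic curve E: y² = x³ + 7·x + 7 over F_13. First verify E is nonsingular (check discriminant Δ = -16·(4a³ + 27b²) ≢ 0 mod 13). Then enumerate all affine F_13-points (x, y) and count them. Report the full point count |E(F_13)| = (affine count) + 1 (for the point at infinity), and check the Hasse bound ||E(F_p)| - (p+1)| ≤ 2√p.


Affine points = {(2, 4), (2, 9), (3, 4), (3, 9), (7, 3), (7, 10), (8, 4), (8, 9), (12, 5), (12, 8)}; affine count = 10; |E(F_13)| = 11.

Discriminant check: Δ ∝ 4a³ + 27b² = 4·7³ + 27·7² = 4·343 + 27·49 ≡ 4 (mod 13). Nonzero ⇒ E is nonsingular.
For each x ∈ F_13, compute rhs = x³ + 7·x + 7 mod 13, then count y ∈ F_13 with y² ≡ rhs.
  x = 0: rhs = 7, matching y values: none (0 points).
  x = 1: rhs = 2, matching y values: none (0 points).
  x = 2: rhs = 3, matching y values: 4, 9 (2 points).
  x = 3: rhs = 3, matching y values: 4, 9 (2 points).
  x = 4: rhs = 8, matching y values: none (0 points).
  x = 5: rhs = 11, matching y values: none (0 points).
  x = 6: rhs = 5, matching y values: none (0 points).
  x = 7: rhs = 9, matching y values: 3, 10 (2 points).
  x = 8: rhs = 3, matching y values: 4, 9 (2 points).
  x = 9: rhs = 6, matching y values: none (0 points).
  x = 10: rhs = 11, matching y values: none (0 points).
  x = 11: rhs = 11, matching y values: none (0 points).
  x = 12: rhs = 12, matching y values: 5, 8 (2 points).
Total affine count: 10.
Full point count |E(F_13)| = 10 + 1 = 11.
Hasse bound: |11 − (13+1)| = |-3| = 3 ≤ 2√13 ≈ 7.2111 ✓.


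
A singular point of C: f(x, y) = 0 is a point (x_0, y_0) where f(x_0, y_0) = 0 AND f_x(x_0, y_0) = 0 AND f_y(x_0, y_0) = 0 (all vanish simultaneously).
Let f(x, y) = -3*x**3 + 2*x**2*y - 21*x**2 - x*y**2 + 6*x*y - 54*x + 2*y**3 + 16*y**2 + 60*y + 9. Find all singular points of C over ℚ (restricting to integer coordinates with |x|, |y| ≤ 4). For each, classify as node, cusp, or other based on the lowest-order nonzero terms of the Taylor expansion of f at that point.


Singular points: {(-3, -3)}; classification: cusp.

Compute partial derivatives:
  f_x = -9*x**2 + 4*x*y - 42*x - y**2 + 6*y - 54.
  f_y = 2*x**2 - 2*x*y + 6*x + 6*y**2 + 32*y + 60.
Scan x_0 ∈ {−4, ..., 4}. For each x_0, f_y(x_0, y) is a polynomial in y; find its integer roots y ∈ {−4, ..., 4}, then test f_x and f at those candidates.
  x = -4: f_y(-4, y) = 6*y**2 + 40*y + 68; no integer root y with |y| ≤ 4.
  x = -3: f_y(-3, y) = 6*y**2 + 38*y + 60; vanishes at y ∈ {-3}. (-3, -3): f_x = 0, f = 0 — SINGULAR.
  x = -2: f_y(-2, y) = 6*y**2 + 36*y + 56; no integer root y with |y| ≤ 4.
  x = -1: f_y(-1, y) = 6*y**2 + 34*y + 56; no integer root y with |y| ≤ 4.
  x = 0: f_y(0, y) = 6*y**2 + 32*y + 60; no integer root y with |y| ≤ 4.
  x = 1: f_y(1, y) = 6*y**2 + 30*y + 68; no integer root y with |y| ≤ 4.
  x = 2: f_y(2, y) = 6*y**2 + 28*y + 80; no integer root y with |y| ≤ 4.
  x = 3: f_y(3, y) = 6*y**2 + 26*y + 96; no integer root y with |y| ≤ 4.
  x = 4: f_y(4, y) = 6*y**2 + 24*y + 116; no integer root y with |y| ≤ 4.
Only singular point on the grid: (-3, -3).
Classify: substitute x = -3 + u, y = -3 + v and expand: f = -3*u**3 + 2*u**2*v - u*v**2 + 2*v**3 + v**2.
No constant or linear terms (consistent with a singular point). Quadratic part: v**2. Cubic part: -3*u**3 + 2*u**2*v - u*v**2 + 2*v**3.
The quadratic part v**2 is a perfect square, so there is a single (double) tangent line v = 0, i.e. y = -3. Restricting the cubic part to that line (v = 0) leaves -3*u**3 ≠ 0, so f is not divisible by v and the branch is v² ≈ 3*u**3 to lowest order — this is a cusp.
Classification: cusp.


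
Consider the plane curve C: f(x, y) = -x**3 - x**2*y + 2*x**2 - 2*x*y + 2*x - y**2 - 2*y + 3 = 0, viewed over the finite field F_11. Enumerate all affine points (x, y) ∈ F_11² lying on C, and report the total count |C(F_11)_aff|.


Affine F_11-points: {(0, 1), (0, 8), (1, 1), (1, 5), (3, 0), (3, 5), (4, 2), (4, 5), (6, 7), (6, 9), (9, 3), (9, 6)}; count = 12.

For each of the 121 pairs (x, y) ∈ F_11², evaluate f(x, y) mod 11. Record the zeros.
  x = 0: [0↦3, 1↦0, 2↦6, 3↦10, 4↦1, 5↦1, 6↦10, 7↦6, 8↦0, 9↦3, 10↦4]  zeros at y ∈ {1, 8}
  x = 1: [0↦6, 1↦0, 2↦3, 3↦4, 4↦3, 5↦0, 6↦6, 7↦10, 8↦1, 9↦1, 10↦10]  zeros at y ∈ {1, 5}
  x = 2: [0↦7, 1↦7, 2↦5, 3↦1, 4↦6, 5↦9, 6↦10, 7↦9, 8↦6, 9↦1, 10↦5]  zeros at y ∈ ∅
  x = 3: [0↦0, 1↦4, 2↦6, 3↦6, 4↦4, 5↦0, 6↦5, 7↦8, 8↦9, 9↦8, 10↦5]  zeros at y ∈ {0, 5}
  x = 4: [0↦1, 1↦7, 2↦0, 3↦2, 4↦2, 5↦0, 6↦7, 7↦1, 8↦4, 9↦5, 10↦4]  zeros at y ∈ {2, 5}
  x = 5: [0↦4, 1↦10, 2↦3, 3↦5, 4↦5, 5↦3, 6↦10, 7↦4, 8↦7, 9↦8, 10↦7]  zeros at y ∈ ∅
  x = 6: [0↦3, 1↦7, 2↦9, 3↦9, 4↦7, 5↦3, 6↦8, 7↦0, 8↦1, 9↦0, 10↦8]  zeros at y ∈ {7, 9}
  x = 7: [0↦3, 1↦3, 2↦1, 3↦8, 4↦2, 5↦5, 6↦6, 7↦5, 8↦2, 9↦8, 10↦1]  zeros at y ∈ ∅
  x = 8: [0↦9, 1↦3, 2↦6, 3↦7, 4↦6, 5↦3, 6↦9, 7↦2, 8↦4, 9↦4, 10↦2]  zeros at y ∈ ∅
  x = 9: [0↦4, 1↦1, 2↦7, 3↦0, 4↦2, 5↦2, 6↦0, 7↦7, 8↦1, 9↦4, 10↦5]  zeros at y ∈ {3, 6}
  x = 10: [0↦4, 1↦2, 2↦9, 3↦3, 4↦6, 5↦7, 6↦6, 7↦3, 8↦9, 9↦2, 10↦4]  zeros at y ∈ ∅
Collecting zeros: affine points = {(0, 1), (0, 8), (1, 1), (1, 5), (3, 0), (3, 5), (4, 2), (4, 5), (6, 7), (6, 9), (9, 3), (9, 6)}.
Total count |C(F_11)_aff| = 12.


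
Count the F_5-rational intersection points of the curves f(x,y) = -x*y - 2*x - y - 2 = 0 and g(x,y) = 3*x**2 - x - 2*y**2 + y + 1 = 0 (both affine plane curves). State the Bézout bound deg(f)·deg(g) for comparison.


Common zeros: {(3, 3), (4, 0), (4, 3)}; count = 3; Bézout bound = 4.

deg(f) = 2, deg(g) = 2, so Bézout bound = 4.
Scan x ∈ F_5. For each x, list the y ∈ F_5 with f(x, y) ≡ 0 and those with g(x, y) ≡ 0 (mod 5); the common zeros in that column are the intersection.
  x = 0: f ≡ 0 at y ∈ {3}; g ≡ 0 at y ∈ {1, 2}; common: ∅.
  x = 1: f ≡ 0 at y ∈ {3}; g ≡ 0 at y ∈ {4}; common: ∅.
  x = 2: f ≡ 0 at y ∈ {3}; g ≡ 0 at y ∈ {1, 2}; common: ∅.
  x = 3: f ≡ 0 at y ∈ {3}; g ≡ 0 at y ∈ {0, 3}; common: {3}.
  x = 4: f ≡ 0 at y ∈ {0, 1, 2, 3, 4}; g ≡ 0 at y ∈ {0, 3}; common: {0, 3}.
Collecting: common zeros = {(3, 3), (4, 0), (4, 3)}, so the count is 3.
Comparison with the Bézout bound: 3 ≤ 4 = deg(f)·deg(g), as expected for curves with no common component (the affine F_5-count falls short of the bound because intersections may lie at infinity, over extension fields, or carry multiplicity).


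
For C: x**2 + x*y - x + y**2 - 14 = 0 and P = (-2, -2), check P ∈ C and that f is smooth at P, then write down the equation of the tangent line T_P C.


Tangent line at P: -7*x - 6*y - 26 = 0.

Step 1: f(-2, -2) = 0, so P lies on C.
Step 2: partial derivatives
  f_x(x, y) = 2*x + y - 1, f_y(x, y) = x + 2*y.
  f_x(P) = -7, f_y(P) = -6 (gradient nonzero, so P is smooth).
Step 3: tangent line at P: -7·(x − -2) + -6·(y − -2) = 0.
Expanding: -7*x - 6*y - 26 = 0.


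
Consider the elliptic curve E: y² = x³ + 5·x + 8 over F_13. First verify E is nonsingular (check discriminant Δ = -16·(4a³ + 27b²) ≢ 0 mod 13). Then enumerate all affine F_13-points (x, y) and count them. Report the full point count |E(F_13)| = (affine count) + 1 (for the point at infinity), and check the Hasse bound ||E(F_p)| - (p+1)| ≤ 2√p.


Affine points = {(1, 1), (1, 12), (2, 0), (4, 1), (4, 12), (7, 3), (7, 10), (8, 1), (8, 12), (11, 4), (11, 9)}; affine count = 11; |E(F_13)| = 12.

Discriminant check: Δ ∝ 4a³ + 27b² = 4·5³ + 27·8² = 4·125 + 27·64 ≡ 5 (mod 13). Nonzero ⇒ E is nonsingular.
For each x ∈ F_13, compute rhs = x³ + 5·x + 8 mod 13, then count y ∈ F_13 with y² ≡ rhs.
  x = 0: rhs = 8, matching y values: none (0 points).
  x = 1: rhs = 1, matching y values: 1, 12 (2 points).
  x = 2: rhs = 0, matching y values: 0 (1 points).
  x = 3: rhs = 11, matching y values: none (0 points).
  x = 4: rhs = 1, matching y values: 1, 12 (2 points).
  x = 5: rhs = 2, matching y values: none (0 points).
  x = 6: rhs = 7, matching y values: none (0 points).
  x = 7: rhs = 9, matching y values: 3, 10 (2 points).
  x = 8: rhs = 1, matching y values: 1, 12 (2 points).
  x = 9: rhs = 2, matching y values: none (0 points).
  x = 10: rhs = 5, matching y values: none (0 points).
  x = 11: rhs = 3, matching y values: 4, 9 (2 points).
  x = 12: rhs = 2, matching y values: none (0 points).
Total affine count: 11.
Full point count |E(F_13)| = 11 + 1 = 12.
Hasse bound: |12 − (13+1)| = |-2| = 2 ≤ 2√13 ≈ 7.2111 ✓.


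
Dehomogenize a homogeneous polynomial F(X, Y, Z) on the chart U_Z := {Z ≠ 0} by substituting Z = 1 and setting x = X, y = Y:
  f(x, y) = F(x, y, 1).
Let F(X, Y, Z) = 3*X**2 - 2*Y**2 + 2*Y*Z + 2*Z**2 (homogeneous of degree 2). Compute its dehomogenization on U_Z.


f(x, y) = 3*x**2 - 2*y**2 + 2*y + 2

On U_Z we set Z = 1. Each monomial c·X^i·Y^j·Z^k in F becomes c·x^i·y^j·1^k = c·x^i·y^j.
Substituting Z = 1: F(X, Y, 1) = 3*x**2 - 2*y**2 + 2*y + 2.
Note: deg(f) ≤ deg(F) = 2; strict inequality happens when F is divisible by Z (lost terms).


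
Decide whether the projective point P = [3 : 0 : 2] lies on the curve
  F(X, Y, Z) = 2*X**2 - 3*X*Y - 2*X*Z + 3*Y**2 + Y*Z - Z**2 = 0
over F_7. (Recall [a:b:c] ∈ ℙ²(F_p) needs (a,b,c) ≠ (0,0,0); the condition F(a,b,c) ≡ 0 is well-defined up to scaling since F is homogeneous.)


F(3,0,2) ≡ 2 (mod 7); P is NOT on the curve.

Evaluate F(3, 0, 2) term-by-term (mod 7).
  2*X**2 ↦ 2·9·1·1 = 18
  -3*X*Y ↦ -3·3·0·1 = 0
  -2*X*Z ↦ -2·3·1·2 = -12
  3*Y**2 ↦ 3·1·0·1 = 0
  Y*Z ↦ 1·1·0·2 = 0
  -Z**2 ↦ -1·1·1·4 = -4
Sum: F(3, 0, 2) = (18) + (0) + (-12) + (0) + (0) + (-4) = 2.
Reducing mod 7: 2 ≡ 2 (mod 7).
Since F(a, b, c) ≡ 2 ≠ 0 (mod 7), P does NOT lie on the curve.


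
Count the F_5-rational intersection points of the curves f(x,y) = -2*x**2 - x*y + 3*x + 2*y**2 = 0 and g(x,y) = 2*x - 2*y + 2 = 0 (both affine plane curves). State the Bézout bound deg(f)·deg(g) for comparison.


Common zeros: {(2, 3), (4, 0)}; count = 2; Bézout bound = 2.

deg(f) = 2, deg(g) = 1, so Bézout bound = 2.
Scan x ∈ F_5. For each x, list the y ∈ F_5 with f(x, y) ≡ 0 and those with g(x, y) ≡ 0 (mod 5); the common zeros in that column are the intersection.
  x = 0: f ≡ 0 at y ∈ {0}; g ≡ 0 at y ∈ {1}; common: ∅.
  x = 1: f ≡ 0 at y ∈ ∅; g ≡ 0 at y ∈ {2}; common: ∅.
  x = 2: f ≡ 0 at y ∈ {3}; g ≡ 0 at y ∈ {3}; common: {3}.
  x = 3: f ≡ 0 at y ∈ {1, 3}; g ≡ 0 at y ∈ {4}; common: ∅.
  x = 4: f ≡ 0 at y ∈ {0, 2}; g ≡ 0 at y ∈ {0}; common: {0}.
Collecting: common zeros = {(2, 3), (4, 0)}, so the count is 2.
Comparison with the Bézout bound: 2 ≤ 2 = deg(f)·deg(g), as expected for curves with no common component (the bound is attained).


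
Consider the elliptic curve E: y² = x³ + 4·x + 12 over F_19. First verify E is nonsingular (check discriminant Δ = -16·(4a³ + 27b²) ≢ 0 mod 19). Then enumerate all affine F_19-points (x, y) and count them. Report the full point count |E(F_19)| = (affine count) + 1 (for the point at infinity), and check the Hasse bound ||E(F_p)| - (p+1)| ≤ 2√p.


Affine points = {(1, 6), (1, 13), (2, 3), (2, 16), (4, 4), (4, 15), (5, 9), (5, 10), (6, 9), (6, 10), (8, 9), (8, 10), (9, 6), (9, 13), (10, 8), (10, 11), (11, 0), (13, 0), (14, 0), (16, 7), (16, 12), (18, 8), (18, 11)}; affine count = 23; |E(F_19)| = 24.

Discriminant check: Δ ∝ 4a³ + 27b² = 4·4³ + 27·12² = 4·64 + 27·144 ≡ 2 (mod 19). Nonzero ⇒ E is nonsingular.
For each x ∈ F_19, compute rhs = x³ + 4·x + 12 mod 19, then count y ∈ F_19 with y² ≡ rhs.
  x = 0: rhs = 12, matching y values: none (0 points).
  x = 1: rhs = 17, matching y values: 6, 13 (2 points).
  x = 2: rhs = 9, matching y values: 3, 16 (2 points).
  x = 3: rhs = 13, matching y values: none (0 points).
  x = 4: rhs = 16, matching y values: 4, 15 (2 points).
  x = 5: rhs = 5, matching y values: 9, 10 (2 points).
  x = 6: rhs = 5, matching y values: 9, 10 (2 points).
  x = 7: rhs = 3, matching y values: none (0 points).
  x = 8: rhs = 5, matching y values: 9, 10 (2 points).
  x = 9: rhs = 17, matching y values: 6, 13 (2 points).
  x = 10: rhs = 7, matching y values: 8, 11 (2 points).
  x = 11: rhs = 0, matching y values: 0 (1 points).
  x = 12: rhs = 2, matching y values: none (0 points).
  x = 13: rhs = 0, matching y values: 0 (1 points).
  x = 14: rhs = 0, matching y values: 0 (1 points).
  x = 15: rhs = 8, matching y values: none (0 points).
  x = 16: rhs = 11, matching y values: 7, 12 (2 points).
  x = 17: rhs = 15, matching y values: none (0 points).
  x = 18: rhs = 7, matching y values: 8, 11 (2 points).
Total affine count: 23.
Full point count |E(F_19)| = 23 + 1 = 24.
Hasse bound: |24 − (19+1)| = |4| = 4 ≤ 2√19 ≈ 8.7178 ✓.


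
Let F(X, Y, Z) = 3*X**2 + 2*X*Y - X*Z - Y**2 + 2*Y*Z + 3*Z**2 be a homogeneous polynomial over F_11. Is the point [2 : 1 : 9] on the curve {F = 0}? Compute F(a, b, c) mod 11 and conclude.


F(2,1,9) ≡ 5 (mod 11); P is NOT on the curve.

Evaluate F(2, 1, 9) term-by-term (mod 11).
  3*X**2 ↦ 3·4·1·1 = 12
  2*X*Y ↦ 2·2·1·1 = 4
  -X*Z ↦ -1·2·1·9 = -18
  -Y**2 ↦ -1·1·1·1 = -1
  2*Y*Z ↦ 2·1·1·9 = 18
  3*Z**2 ↦ 3·1·1·81 = 243
Sum: F(2, 1, 9) = (12) + (4) + (-18) + (-1) + (18) + (243) = 258.
Reducing mod 11: 258 ≡ 5 (mod 11).
Since F(a, b, c) ≡ 5 ≠ 0 (mod 11), P does NOT lie on the curve.


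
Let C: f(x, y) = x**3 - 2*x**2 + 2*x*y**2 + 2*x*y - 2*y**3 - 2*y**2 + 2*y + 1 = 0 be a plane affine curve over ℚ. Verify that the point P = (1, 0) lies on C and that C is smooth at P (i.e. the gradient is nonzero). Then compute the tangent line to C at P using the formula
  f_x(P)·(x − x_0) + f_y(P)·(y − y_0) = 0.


Tangent line at P: -x + 4*y + 1 = 0.

Step 1: f(1, 0) = 0, so P lies on C.
Step 2: partial derivatives
  f_x(x, y) = 3*x**2 - 4*x + 2*y**2 + 2*y, f_y(x, y) = 4*x*y + 2*x - 6*y**2 - 4*y + 2.
  f_x(P) = -1, f_y(P) = 4 (gradient nonzero, so P is smooth).
Step 3: tangent line at P: -1·(x − 1) + 4·(y − 0) = 0.
Expanding: -x + 4*y + 1 = 0.


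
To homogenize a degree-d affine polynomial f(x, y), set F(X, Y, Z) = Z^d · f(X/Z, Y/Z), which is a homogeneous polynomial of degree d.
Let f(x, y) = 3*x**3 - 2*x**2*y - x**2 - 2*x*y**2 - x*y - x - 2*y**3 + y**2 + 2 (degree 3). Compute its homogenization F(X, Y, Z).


F(X, Y, Z) = 3*X**3 - 2*X**2*Y - X**2*Z - 2*X*Y**2 - X*Y*Z - X*Z**2 - 2*Y**3 + Y**2*Z + 2*Z**3

deg(f) = 3.
Substitute x = X/Z, y = Y/Z into f, then multiply by Z^3.
  monomial 3·x^3·y^0 ↦ 3·X^3·Y^0·Z^0.
  monomial -2·x^2·y^1 ↦ -2·X^2·Y^1·Z^0.
  monomial -1·x^2·y^0 ↦ -1·X^2·Y^0·Z^1.
  monomial -2·x^1·y^2 ↦ -2·X^1·Y^2·Z^0.
  monomial -1·x^1·y^1 ↦ -1·X^1·Y^1·Z^1.
  monomial -1·x^1·y^0 ↦ -1·X^1·Y^0·Z^2.
  monomial -2·x^0·y^3 ↦ -2·X^0·Y^3·Z^0.
  monomial 1·x^0·y^2 ↦ 1·X^0·Y^2·Z^1.
  monomial 2·x^0·y^0 ↦ 2·X^0·Y^0·Z^3.
Collecting: F(X, Y, Z) = 3*X**3 - 2*X**2*Y - X**2*Z - 2*X*Y**2 - X*Y*Z - X*Z**2 - 2*Y**3 + Y**2*Z + 2*Z**3.


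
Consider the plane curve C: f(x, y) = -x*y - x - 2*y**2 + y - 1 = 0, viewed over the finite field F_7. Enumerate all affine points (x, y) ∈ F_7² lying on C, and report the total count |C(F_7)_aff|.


Affine F_7-points: {(0, 2), (3, 3), (4, 4), (4, 5), (6, 0), (6, 1)}; count = 6.

For each of the 49 pairs (x, y) ∈ F_7², evaluate f(x, y) mod 7. Record the zeros.
  x = 0: [0↦6, 1↦5, 2↦0, 3↦5, 4↦6, 5↦3, 6↦3]  zeros at y ∈ {2}
  x = 1: [0↦5, 1↦3, 2↦4, 3↦1, 4↦1, 5↦4, 6↦3]  zeros at y ∈ ∅
  x = 2: [0↦4, 1↦1, 2↦1, 3↦4, 4↦3, 5↦5, 6↦3]  zeros at y ∈ ∅
  x = 3: [0↦3, 1↦6, 2↦5, 3↦0, 4↦5, 5↦6, 6↦3]  zeros at y ∈ {3}
  x = 4: [0↦2, 1↦4, 2↦2, 3↦3, 4↦0, 5↦0, 6↦3]  zeros at y ∈ {4, 5}
  x = 5: [0↦1, 1↦2, 2↦6, 3↦6, 4↦2, 5↦1, 6↦3]  zeros at y ∈ ∅
  x = 6: [0↦0, 1↦0, 2↦3, 3↦2, 4↦4, 5↦2, 6↦3]  zeros at y ∈ {0, 1}
Collecting zeros: affine points = {(0, 2), (3, 3), (4, 4), (4, 5), (6, 0), (6, 1)}.
Total count |C(F_7)_aff| = 6.


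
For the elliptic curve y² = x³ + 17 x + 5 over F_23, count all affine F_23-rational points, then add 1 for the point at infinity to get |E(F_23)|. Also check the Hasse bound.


Affine points = {(1, 0), (2, 1), (2, 22), (5, 10), (5, 13), (6, 1), (6, 22), (8, 3), (8, 20), (9, 6), (9, 17), (10, 5), (10, 18), (13, 10), (13, 13), (15, 1), (15, 22), (16, 7), (16, 16), (17, 3), (17, 20), (18, 5), (18, 18), (21, 3), (21, 20)}; affine count = 25; |E(F_23)| = 26.

Discriminant check: Δ ∝ 4a³ + 27b² = 4·17³ + 27·5² = 4·4913 + 27·25 ≡ 18 (mod 23). Nonzero ⇒ E is nonsingular.
For each x ∈ F_23, compute rhs = x³ + 17·x + 5 mod 23, then count y ∈ F_23 with y² ≡ rhs.
  x = 0: rhs = 5, matching y values: none (0 points).
  x = 1: rhs = 0, matching y values: 0 (1 points).
  x = 2: rhs = 1, matching y values: 1, 22 (2 points).
  x = 3: rhs = 14, matching y values: none (0 points).
  x = 4: rhs = 22, matching y values: none (0 points).
  x = 5: rhs = 8, matching y values: 10, 13 (2 points).
  x = 6: rhs = 1, matching y values: 1, 22 (2 points).
  x = 7: rhs = 7, matching y values: none (0 points).
  x = 8: rhs = 9, matching y values: 3, 20 (2 points).
  x = 9: rhs = 13, matching y values: 6, 17 (2 points).
  x = 10: rhs = 2, matching y values: 5, 18 (2 points).
  x = 11: rhs = 5, matching y values: none (0 points).
  x = 12: rhs = 5, matching y values: none (0 points).
  x = 13: rhs = 8, matching y values: 10, 13 (2 points).
  x = 14: rhs = 20, matching y values: none (0 points).
  x = 15: rhs = 1, matching y values: 1, 22 (2 points).
  x = 16: rhs = 3, matching y values: 7, 16 (2 points).
  x = 17: rhs = 9, matching y values: 3, 20 (2 points).
  x = 18: rhs = 2, matching y values: 5, 18 (2 points).
  x = 19: rhs = 11, matching y values: none (0 points).
  x = 20: rhs = 19, matching y values: none (0 points).
  x = 21: rhs = 9, matching y values: 3, 20 (2 points).
  x = 22: rhs = 10, matching y values: none (0 points).
Total affine count: 25.
Full point count |E(F_23)| = 25 + 1 = 26.
Hasse bound: |26 − (23+1)| = |2| = 2 ≤ 2√23 ≈ 9.5917 ✓.


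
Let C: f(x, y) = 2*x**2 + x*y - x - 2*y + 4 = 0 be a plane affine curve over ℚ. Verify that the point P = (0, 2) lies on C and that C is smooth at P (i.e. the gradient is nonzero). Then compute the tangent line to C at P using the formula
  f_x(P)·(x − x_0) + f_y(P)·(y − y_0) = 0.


Tangent line at P: x - 2*y + 4 = 0.

Step 1: f(0, 2) = 0, so P lies on C.
Step 2: partial derivatives
  f_x(x, y) = 4*x + y - 1, f_y(x, y) = x - 2.
  f_x(P) = 1, f_y(P) = -2 (gradient nonzero, so P is smooth).
Step 3: tangent line at P: 1·(x − 0) + -2·(y − 2) = 0.
Expanding: x - 2*y + 4 = 0.


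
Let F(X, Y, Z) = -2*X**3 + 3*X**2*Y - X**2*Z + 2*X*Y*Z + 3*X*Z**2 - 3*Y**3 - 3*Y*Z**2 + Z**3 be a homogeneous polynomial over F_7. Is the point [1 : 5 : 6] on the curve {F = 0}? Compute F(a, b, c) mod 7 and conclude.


F(1,5,6) ≡ 1 (mod 7); P is NOT on the curve.

Evaluate F(1, 5, 6) term-by-term (mod 7).
  -2*X**3 ↦ -2·1·1·1 = -2
  3*X**2*Y ↦ 3·1·5·1 = 15
  -X**2*Z ↦ -1·1·1·6 = -6
  2*X*Y*Z ↦ 2·1·5·6 = 60
  3*X*Z**2 ↦ 3·1·1·36 = 108
  -3*Y**3 ↦ -3·1·125·1 = -375
  -3*Y*Z**2 ↦ -3·1·5·36 = -540
  Z**3 ↦ 1·1·1·216 = 216
Sum: F(1, 5, 6) = (-2) + (15) + (-6) + (60) + (108) + (-375) + (-540) + (216) = -524.
Reducing mod 7: -524 ≡ 1 (mod 7).
Since F(a, b, c) ≡ 1 ≠ 0 (mod 7), P does NOT lie on the curve.


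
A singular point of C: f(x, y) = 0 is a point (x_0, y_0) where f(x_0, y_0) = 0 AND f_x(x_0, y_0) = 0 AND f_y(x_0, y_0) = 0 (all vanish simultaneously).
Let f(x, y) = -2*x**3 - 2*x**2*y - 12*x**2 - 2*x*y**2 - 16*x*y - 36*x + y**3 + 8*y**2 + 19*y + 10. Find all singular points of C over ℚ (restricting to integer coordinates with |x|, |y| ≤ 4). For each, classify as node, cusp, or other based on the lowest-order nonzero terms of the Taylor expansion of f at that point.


Singular points: {(-1, -3)}; classification: cusp.

Compute partial derivatives:
  f_x = -6*x**2 - 4*x*y - 24*x - 2*y**2 - 16*y - 36.
  f_y = -2*x**2 - 4*x*y - 16*x + 3*y**2 + 16*y + 19.
Scan x_0 ∈ {−4, ..., 4}. For each x_0, f_y(x_0, y) is a polynomial in y; find its integer roots y ∈ {−4, ..., 4}, then test f_x and f at those candidates.
  x = -4: f_y(-4, y) = 3*y**2 + 32*y + 51; no integer root y with |y| ≤ 4.
  x = -3: f_y(-3, y) = 3*y**2 + 28*y + 49; no integer root y with |y| ≤ 4.
  x = -2: f_y(-2, y) = 3*y**2 + 24*y + 43; no integer root y with |y| ≤ 4.
  x = -1: f_y(-1, y) = 3*y**2 + 20*y + 33; vanishes at y ∈ {-3}. (-1, -3): f_x = 0, f = 0 — SINGULAR.
  x = 0: f_y(0, y) = 3*y**2 + 16*y + 19; no integer root y with |y| ≤ 4.
  x = 1: f_y(1, y) = 3*y**2 + 12*y + 1; no integer root y with |y| ≤ 4.
  x = 2: f_y(2, y) = 3*y**2 + 8*y - 21; no integer root y with |y| ≤ 4.
  x = 3: f_y(3, y) = 3*y**2 + 4*y - 47; no integer root y with |y| ≤ 4.
  x = 4: f_y(4, y) = 3*y**2 - 77; no integer root y with |y| ≤ 4.
Only singular point on the grid: (-1, -3).
Classify: substitute x = -1 + u, y = -3 + v and expand: f = -2*u**3 - 2*u**2*v - 2*u*v**2 + v**3 + v**2.
No constant or linear terms (consistent with a singular point). Quadratic part: v**2. Cubic part: -2*u**3 - 2*u**2*v - 2*u*v**2 + v**3.
The quadratic part v**2 is a perfect square, so there is a single (double) tangent line v = 0, i.e. y = -3. Restricting the cubic part to that line (v = 0) leaves -2*u**3 ≠ 0, so f is not divisible by v and the branch is v² ≈ 2*u**3 to lowest order — this is a cusp.
Classification: cusp.
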